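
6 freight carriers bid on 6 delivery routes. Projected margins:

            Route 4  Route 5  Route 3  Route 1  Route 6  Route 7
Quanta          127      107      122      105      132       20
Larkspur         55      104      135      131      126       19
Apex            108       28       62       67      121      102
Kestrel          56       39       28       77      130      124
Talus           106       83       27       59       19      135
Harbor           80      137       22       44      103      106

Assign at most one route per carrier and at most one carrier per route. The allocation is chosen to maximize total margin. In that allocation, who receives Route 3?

This is the linear assignment problem.
Optimal: Quanta→Route 3 ($122k), Larkspur→Route 1 ($131k), Apex→Route 4 ($108k), Kestrel→Route 6 ($130k), Talus→Route 7 ($135k), Harbor→Route 5 ($137k) — total 122+131+108+130+135+137 = $763k.
Column-greedy (each route in turn goes to its best remaining carrier) gives $732k, worse by 31.
No other one-to-one assignment exceeds $763k.
Quanta's own top route is Route 6 ($132k), but forcing Quanta→Route 6 and reassigning the rest optimally gives only $724k — worse by 39.

Quanta receives Route 3.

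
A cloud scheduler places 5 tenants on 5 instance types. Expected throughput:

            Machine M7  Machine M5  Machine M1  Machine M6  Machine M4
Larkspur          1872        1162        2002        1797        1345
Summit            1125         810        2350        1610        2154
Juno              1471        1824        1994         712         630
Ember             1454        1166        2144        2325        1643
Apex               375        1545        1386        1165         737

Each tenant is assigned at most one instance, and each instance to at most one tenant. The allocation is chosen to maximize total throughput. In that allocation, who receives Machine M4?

Summit receives Machine M4.

Optimal: Larkspur→Machine M7 (1872 ops/s), Summit→Machine M4 (2154 ops/s), Juno→Machine M1 (1994 ops/s), Ember→Machine M6 (2325 ops/s), Apex→Machine M5 (1545 ops/s) — total 1872+2154+1994+2325+1545 = 9890 ops/s.
Max-entry greedy (repeatedly take the single best remaining cell) gives 9108 ops/s, worse by 782.
Next-best assignment: Larkspur→Machine M7, Summit→Machine M4, Juno→Machine M5, Ember→Machine M6, Apex→Machine M1 = 9561 ops/s.
Swapping Juno↔Larkspur (Juno→Machine M7 1471 ops/s, Larkspur→Machine M1 2002 ops/s) loses 393.
Checked against all permutations: 9890 ops/s is optimal.
Summit's own top instance is Machine M1 (2350 ops/s), but forcing Summit→Machine M1 and reassigning the rest optimally gives only 9108 ops/s — worse by 782.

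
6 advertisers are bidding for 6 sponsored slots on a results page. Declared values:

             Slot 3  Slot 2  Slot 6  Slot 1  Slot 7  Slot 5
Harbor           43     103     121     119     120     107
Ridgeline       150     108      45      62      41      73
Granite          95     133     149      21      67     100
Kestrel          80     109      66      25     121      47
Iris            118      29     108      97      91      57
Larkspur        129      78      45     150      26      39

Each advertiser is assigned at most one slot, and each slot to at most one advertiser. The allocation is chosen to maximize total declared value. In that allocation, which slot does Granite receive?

Granite receives Slot 2.

Treat this as an assignment problem: match each advertiser to one slot.
Optimal: Harbor→Slot 5 ($107), Ridgeline→Slot 3 ($150), Granite→Slot 2 ($133), Kestrel→Slot 7 ($121), Iris→Slot 6 ($108), Larkspur→Slot 1 ($150) — total 107+150+133+121+108+150 = $769.
Swapping Ridgeline↔Granite (Ridgeline→Slot 2 $108, Granite→Slot 3 $95) loses 80.
Granite's own top slot is Slot 6 ($149), but forcing Granite→Slot 6 and reassigning the rest optimally gives only $756 — worse by 13.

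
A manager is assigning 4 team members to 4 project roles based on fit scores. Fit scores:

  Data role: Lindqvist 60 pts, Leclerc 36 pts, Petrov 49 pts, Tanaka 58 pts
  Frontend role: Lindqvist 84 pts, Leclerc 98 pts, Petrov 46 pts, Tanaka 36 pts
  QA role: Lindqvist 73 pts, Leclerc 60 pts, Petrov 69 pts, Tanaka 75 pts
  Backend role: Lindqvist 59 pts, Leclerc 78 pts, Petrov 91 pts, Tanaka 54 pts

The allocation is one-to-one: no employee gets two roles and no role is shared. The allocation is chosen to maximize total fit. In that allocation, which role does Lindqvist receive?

This is the linear assignment problem.
Optimal: Lindqvist→Data role (60 pts), Leclerc→Frontend role (98 pts), Petrov→Backend role (91 pts), Tanaka→QA role (75 pts) — total 60+98+91+75 = 324 pts.
Row-greedy (each employee in turn takes its best remaining role) gives 289 pts, worse by 35.
Lindqvist's own top role is Frontend role (84 pts), but forcing Lindqvist→Frontend role and reassigning the rest optimally gives only 293 pts — worse by 31.

Lindqvist receives Data role.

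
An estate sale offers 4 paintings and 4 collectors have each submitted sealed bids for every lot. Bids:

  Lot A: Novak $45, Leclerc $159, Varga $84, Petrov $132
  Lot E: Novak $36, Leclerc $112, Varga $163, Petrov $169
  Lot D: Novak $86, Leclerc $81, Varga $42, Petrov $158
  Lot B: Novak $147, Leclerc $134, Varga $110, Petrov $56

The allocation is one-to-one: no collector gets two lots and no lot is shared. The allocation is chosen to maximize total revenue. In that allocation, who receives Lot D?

This is a one-to-one assignment (maximum-weight bipartite matching).
Optimal: Novak→Lot B ($147), Leclerc→Lot A ($159), Varga→Lot E ($163), Petrov→Lot D ($158) — total 147+159+163+158 = $627.
Max-entry greedy (repeatedly take the single best remaining cell) gives $517, worse by 110.
Next-best assignment: Novak→Lot D, Leclerc→Lot A, Varga→Lot B, Petrov→Lot E = $524.
Petrov's own top lot is Lot E ($169), but forcing Petrov→Lot E and reassigning the rest optimally gives only $524 — worse by 103.

Petrov receives Lot D.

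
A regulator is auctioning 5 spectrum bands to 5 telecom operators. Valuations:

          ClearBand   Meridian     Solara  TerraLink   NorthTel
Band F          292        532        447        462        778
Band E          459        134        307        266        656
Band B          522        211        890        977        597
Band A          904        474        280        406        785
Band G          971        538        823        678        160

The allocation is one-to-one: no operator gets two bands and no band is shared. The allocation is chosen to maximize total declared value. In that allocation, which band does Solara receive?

Optimal: ClearBand→Band A ($904M), Meridian→Band F ($532M), Solara→Band G ($823M), TerraLink→Band B ($977M), NorthTel→Band E ($656M) — total 904+532+823+977+656 = $3892M.
Max-entry greedy (repeatedly take the single best remaining cell) gives $3572M, worse by 320.
Next-best assignment: ClearBand→Band A, Meridian→Band F, Solara→Band B, TerraLink→Band G, NorthTel→Band E = $3660M.
Solara's own top band is Band B ($890M), but forcing Solara→Band B and reassigning the rest optimally gives only $3660M — worse by 232.

Solara receives Band G.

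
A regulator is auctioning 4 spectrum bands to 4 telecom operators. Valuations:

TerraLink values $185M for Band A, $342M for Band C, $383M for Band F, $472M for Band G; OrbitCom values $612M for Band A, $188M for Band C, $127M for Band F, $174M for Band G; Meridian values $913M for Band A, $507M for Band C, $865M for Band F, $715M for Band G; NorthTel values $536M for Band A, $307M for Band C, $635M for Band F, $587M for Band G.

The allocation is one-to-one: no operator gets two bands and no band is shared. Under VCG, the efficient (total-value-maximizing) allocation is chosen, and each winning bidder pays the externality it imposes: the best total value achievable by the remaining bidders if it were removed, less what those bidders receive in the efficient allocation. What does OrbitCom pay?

Efficient allocation: TerraLink→Band C ($342M), OrbitCom→Band A ($612M), Meridian→Band F ($865M), NorthTel→Band G ($587M); total welfare W = $2406M.
OrbitCom receives Band A at value $612M, so the others get W − 612 = $1794M.
Without OrbitCom: best allocation of the remaining 3 bidders over all 4 bands is TerraLink→Band G ($472M), Meridian→Band A ($913M), NorthTel→Band F ($635M), total $2020M.
VCG payment = (others' best without OrbitCom) − (others' welfare with OrbitCom) = 2020 − 1794 = $226M.

OrbitCom pays $226M.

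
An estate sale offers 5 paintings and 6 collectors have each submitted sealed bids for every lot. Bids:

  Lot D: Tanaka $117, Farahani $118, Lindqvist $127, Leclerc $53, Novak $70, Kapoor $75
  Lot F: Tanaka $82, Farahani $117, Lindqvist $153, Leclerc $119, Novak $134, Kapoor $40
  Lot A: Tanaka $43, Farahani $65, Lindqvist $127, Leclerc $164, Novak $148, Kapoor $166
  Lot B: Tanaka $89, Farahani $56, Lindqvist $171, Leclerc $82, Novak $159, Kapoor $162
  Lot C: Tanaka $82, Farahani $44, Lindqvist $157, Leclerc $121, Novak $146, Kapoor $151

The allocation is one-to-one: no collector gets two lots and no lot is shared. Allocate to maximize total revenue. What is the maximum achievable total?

Maximum total: $745

Optimal: Farahani→Lot D ($118), Lindqvist→Lot F ($153), Leclerc→Lot A ($164), Novak→Lot B ($159), Kapoor→Lot C ($151) — total 118+153+164+159+151 = $745.
Column-greedy (each lot in turn goes to its best remaining collector) gives $637, worse by 108.
Swapping Lindqvist↔Novak (Lindqvist→Lot B $171, Novak→Lot F $134) loses 7.
Every other assignment is strictly worse.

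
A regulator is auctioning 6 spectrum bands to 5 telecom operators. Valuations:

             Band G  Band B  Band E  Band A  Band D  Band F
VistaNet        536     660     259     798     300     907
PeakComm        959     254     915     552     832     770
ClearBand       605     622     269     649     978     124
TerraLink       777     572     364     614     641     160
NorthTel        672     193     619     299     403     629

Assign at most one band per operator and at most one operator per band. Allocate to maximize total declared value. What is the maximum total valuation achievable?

Optimal: VistaNet→Band A ($798M), PeakComm→Band E ($915M), ClearBand→Band D ($978M), TerraLink→Band G ($777M), NorthTel→Band F ($629M) — total 798+915+978+777+629 = $4097M.
Next-best assignment: VistaNet→Band F, PeakComm→Band E, ClearBand→Band D, TerraLink→Band A, NorthTel→Band G = $4086M.
Swapping VistaNet↔ClearBand (VistaNet→Band D $300M, ClearBand→Band A $649M) loses 827.

Maximum total: $4097M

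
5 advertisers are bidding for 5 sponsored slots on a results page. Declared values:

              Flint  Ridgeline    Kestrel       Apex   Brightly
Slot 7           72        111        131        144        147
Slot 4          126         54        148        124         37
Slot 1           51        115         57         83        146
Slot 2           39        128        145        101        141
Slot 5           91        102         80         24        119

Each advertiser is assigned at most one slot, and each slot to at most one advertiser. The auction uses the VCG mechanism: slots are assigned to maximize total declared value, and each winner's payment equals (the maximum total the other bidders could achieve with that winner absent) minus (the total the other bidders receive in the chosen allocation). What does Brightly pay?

Brightly pays $13.

Efficient allocation: Flint→Slot 4 ($126), Ridgeline→Slot 5 ($102), Kestrel→Slot 2 ($145), Apex→Slot 7 ($144), Brightly→Slot 1 ($146); total welfare W = $663.
Brightly receives Slot 1 at value $146, so the others get W − 146 = $517.
Without Brightly: best allocation of the remaining 4 bidders over all 5 slots is Flint→Slot 4 ($126), Ridgeline→Slot 1 ($115), Kestrel→Slot 2 ($145), Apex→Slot 7 ($144), total $530.
VCG payment = (others' best without Brightly) − (others' welfare with Brightly) = 530 − 517 = $13.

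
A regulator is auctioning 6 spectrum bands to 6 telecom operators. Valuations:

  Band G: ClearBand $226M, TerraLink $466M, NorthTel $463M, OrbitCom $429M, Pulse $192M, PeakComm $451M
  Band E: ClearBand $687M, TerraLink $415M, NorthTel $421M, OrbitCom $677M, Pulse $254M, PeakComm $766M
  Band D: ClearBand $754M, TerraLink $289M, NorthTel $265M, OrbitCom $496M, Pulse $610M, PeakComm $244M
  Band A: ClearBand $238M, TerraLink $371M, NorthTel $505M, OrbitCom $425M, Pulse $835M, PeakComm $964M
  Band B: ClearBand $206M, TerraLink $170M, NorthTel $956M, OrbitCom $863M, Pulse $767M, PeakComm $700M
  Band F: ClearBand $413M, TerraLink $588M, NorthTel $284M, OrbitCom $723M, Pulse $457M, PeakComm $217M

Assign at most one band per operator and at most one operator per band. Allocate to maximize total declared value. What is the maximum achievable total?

Maximum total: $4500M

This is a one-to-one assignment (maximum-weight bipartite matching).
Optimal: ClearBand→Band D ($754M), TerraLink→Band G ($466M), NorthTel→Band B ($956M), OrbitCom→Band F ($723M), Pulse→Band A ($835M), PeakComm→Band E ($766M) — total 754+466+956+723+835+766 = $4500M.
Row-greedy (each operator in turn takes its best remaining band) gives $4261M, worse by 239.
Next-best assignment: ClearBand→Band E, TerraLink→Band G, NorthTel→Band B, OrbitCom→Band F, Pulse→Band D, PeakComm→Band A = $4406M.
Swapping OrbitCom↔Pulse (OrbitCom→Band A $425M, Pulse→Band F $457M) loses 676.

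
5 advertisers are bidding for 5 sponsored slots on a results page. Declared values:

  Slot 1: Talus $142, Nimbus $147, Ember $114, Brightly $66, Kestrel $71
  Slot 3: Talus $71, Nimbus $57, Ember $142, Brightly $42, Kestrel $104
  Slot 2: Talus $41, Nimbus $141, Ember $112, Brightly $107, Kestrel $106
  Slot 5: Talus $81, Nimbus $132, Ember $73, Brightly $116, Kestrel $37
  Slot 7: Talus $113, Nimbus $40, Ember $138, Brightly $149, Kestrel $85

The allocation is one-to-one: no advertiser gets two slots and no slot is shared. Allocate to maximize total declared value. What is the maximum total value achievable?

Maximum total: $671

This is a one-to-one assignment (maximum-weight bipartite matching).
Optimal: Talus→Slot 1 ($142), Nimbus→Slot 5 ($132), Ember→Slot 3 ($142), Brightly→Slot 7 ($149), Kestrel→Slot 2 ($106) — total 142+132+142+149+106 = $671.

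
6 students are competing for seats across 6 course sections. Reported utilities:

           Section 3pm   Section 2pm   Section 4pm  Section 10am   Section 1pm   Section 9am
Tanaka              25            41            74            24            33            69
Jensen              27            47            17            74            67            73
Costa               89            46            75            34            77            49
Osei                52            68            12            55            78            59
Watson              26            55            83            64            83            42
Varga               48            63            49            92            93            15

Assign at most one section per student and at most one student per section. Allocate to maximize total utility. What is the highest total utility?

Max total: 479 points

Optimal: Tanaka→Section 4pm (74 points), Jensen→Section 9am (73 points), Costa→Section 3pm (89 points), Osei→Section 2pm (68 points), Watson→Section 1pm (83 points), Varga→Section 10am (92 points) — total 74+73+89+68+83+92 = 479 points.
Row-greedy (each student in turn takes its best remaining section) gives 385 points, worse by 94.
Swapping Costa↔Osei (Costa→Section 2pm 46 points, Osei→Section 3pm 52 points) loses 59.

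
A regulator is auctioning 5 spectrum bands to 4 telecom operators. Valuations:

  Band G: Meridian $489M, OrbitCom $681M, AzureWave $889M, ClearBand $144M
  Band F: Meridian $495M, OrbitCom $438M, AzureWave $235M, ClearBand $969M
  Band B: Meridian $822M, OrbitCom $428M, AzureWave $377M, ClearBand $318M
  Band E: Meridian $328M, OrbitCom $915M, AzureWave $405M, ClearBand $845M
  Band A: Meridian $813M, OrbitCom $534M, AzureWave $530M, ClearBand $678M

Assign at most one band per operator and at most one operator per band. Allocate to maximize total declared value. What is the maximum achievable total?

Treat this as an assignment problem: match each operator to one band.
Optimal: Meridian→Band B ($822M), OrbitCom→Band E ($915M), AzureWave→Band G ($889M), ClearBand→Band F ($969M) — total 822+915+889+969 = $3595M.
Next-best assignment: Meridian→Band A, OrbitCom→Band E, AzureWave→Band G, ClearBand→Band F = $3586M.

Max total: $3595M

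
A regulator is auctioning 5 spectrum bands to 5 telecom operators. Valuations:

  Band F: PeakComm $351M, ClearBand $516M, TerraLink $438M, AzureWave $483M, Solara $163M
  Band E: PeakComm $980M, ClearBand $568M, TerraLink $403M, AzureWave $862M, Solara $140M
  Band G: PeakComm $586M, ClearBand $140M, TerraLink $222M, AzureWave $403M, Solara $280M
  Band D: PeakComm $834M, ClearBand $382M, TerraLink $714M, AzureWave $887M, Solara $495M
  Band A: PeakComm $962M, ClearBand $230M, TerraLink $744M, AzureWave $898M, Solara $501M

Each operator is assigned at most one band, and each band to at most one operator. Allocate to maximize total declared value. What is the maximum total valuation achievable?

Optimal: PeakComm→Band E ($980M), ClearBand→Band F ($516M), TerraLink→Band A ($744M), AzureWave→Band D ($887M), Solara→Band G ($280M) — total 980+516+744+887+280 = $3407M.
Max-entry greedy (repeatedly take the single best remaining cell) gives $3388M, worse by 19.
Checked against all permutations: $3407M is optimal.

Maximum total: $3407M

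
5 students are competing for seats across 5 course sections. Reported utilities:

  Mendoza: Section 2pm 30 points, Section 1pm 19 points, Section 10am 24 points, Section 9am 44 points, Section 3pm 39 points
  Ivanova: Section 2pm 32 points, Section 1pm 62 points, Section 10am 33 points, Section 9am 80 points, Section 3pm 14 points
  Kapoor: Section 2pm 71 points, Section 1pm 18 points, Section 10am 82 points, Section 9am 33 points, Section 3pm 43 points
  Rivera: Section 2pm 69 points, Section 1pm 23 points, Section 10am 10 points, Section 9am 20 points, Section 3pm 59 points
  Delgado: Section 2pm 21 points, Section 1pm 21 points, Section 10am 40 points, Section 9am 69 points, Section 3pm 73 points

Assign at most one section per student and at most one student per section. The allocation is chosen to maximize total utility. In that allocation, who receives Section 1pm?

Ivanova receives Section 1pm.

Optimal: Mendoza→Section 9am (44 points), Ivanova→Section 1pm (62 points), Kapoor→Section 10am (82 points), Rivera→Section 2pm (69 points), Delgado→Section 3pm (73 points) — total 44+62+82+69+73 = 330 points.
Max-entry greedy (repeatedly take the single best remaining cell) gives 323 points, worse by 7.
Next-best assignment: Mendoza→Section 1pm, Ivanova→Section 9am, Kapoor→Section 10am, Rivera→Section 2pm, Delgado→Section 3pm = 323 points.
No other one-to-one assignment exceeds 330 points.
Ivanova's own top section is Section 9am (80 points), but forcing Ivanova→Section 9am and reassigning the rest optimally gives only 323 points — worse by 7.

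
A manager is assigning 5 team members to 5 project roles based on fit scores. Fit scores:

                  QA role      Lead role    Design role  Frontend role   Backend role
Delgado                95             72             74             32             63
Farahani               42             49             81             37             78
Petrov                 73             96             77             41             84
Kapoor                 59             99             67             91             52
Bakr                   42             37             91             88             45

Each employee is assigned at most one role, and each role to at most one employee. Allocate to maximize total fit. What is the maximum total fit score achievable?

Treat this as an assignment problem: match each employee to one role.
Optimal: Delgado→QA role (95 pts), Farahani→Backend role (78 pts), Petrov→Lead role (96 pts), Kapoor→Frontend role (91 pts), Bakr→Design role (91 pts) — total 95+78+96+91+91 = 451 pts.
Column-greedy (each role in turn goes to its best remaining employee) gives 404 pts, worse by 47.
Next-best assignment: Delgado→QA role, Farahani→Design role, Petrov→Backend role, Kapoor→Lead role, Bakr→Frontend role = 447 pts.
Swapping Delgado↔Petrov (Delgado→Lead role 72 pts, Petrov→QA role 73 pts) loses 46.
Every other assignment is strictly worse.

Maximum total: 451 pts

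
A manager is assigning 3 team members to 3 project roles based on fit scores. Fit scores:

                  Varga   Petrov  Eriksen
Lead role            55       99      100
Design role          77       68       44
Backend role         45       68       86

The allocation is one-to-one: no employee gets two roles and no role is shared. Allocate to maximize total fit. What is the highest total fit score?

This is the linear assignment problem.
Optimal: Varga→Design role (77 pts), Petrov→Lead role (99 pts), Eriksen→Backend role (86 pts) — total 77+99+86 = 262 pts.
Max-entry greedy (repeatedly take the single best remaining cell) gives 245 pts, worse by 17.
Next-best assignment: Varga→Design role, Petrov→Backend role, Eriksen→Lead role = 245 pts.
Checked against all permutations: 262 pts is optimal.

Max total: 262 pts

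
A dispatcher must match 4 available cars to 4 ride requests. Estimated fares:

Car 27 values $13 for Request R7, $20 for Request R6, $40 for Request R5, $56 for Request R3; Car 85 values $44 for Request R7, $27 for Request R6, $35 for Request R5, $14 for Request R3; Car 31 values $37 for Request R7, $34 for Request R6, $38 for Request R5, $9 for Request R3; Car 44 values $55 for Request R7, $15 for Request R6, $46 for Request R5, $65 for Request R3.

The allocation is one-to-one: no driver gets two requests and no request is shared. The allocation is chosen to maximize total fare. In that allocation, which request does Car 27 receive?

Car 27 receives Request R5.

This is a one-to-one assignment (maximum-weight bipartite matching).
Optimal: Car 27→Request R5 ($40), Car 85→Request R7 ($44), Car 31→Request R6 ($34), Car 44→Request R3 ($65) — total 40+44+34+65 = $183.
Next-best assignment: Car 27→Request R3, Car 85→Request R7, Car 31→Request R6, Car 44→Request R5 = $180.
Car 27's own top request is Request R3 ($56), but forcing Car 27→Request R3 and reassigning the rest optimally gives only $180 — worse by 3.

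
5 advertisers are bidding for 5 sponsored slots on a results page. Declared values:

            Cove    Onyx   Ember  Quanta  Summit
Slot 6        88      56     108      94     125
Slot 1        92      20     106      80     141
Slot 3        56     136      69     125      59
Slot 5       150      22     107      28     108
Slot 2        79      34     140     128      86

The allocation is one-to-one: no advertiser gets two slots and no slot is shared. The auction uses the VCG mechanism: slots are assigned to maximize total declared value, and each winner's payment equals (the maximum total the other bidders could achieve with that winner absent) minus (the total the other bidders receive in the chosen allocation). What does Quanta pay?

Efficient allocation: Cove→Slot 5 ($150), Onyx→Slot 3 ($136), Ember→Slot 6 ($108), Quanta→Slot 2 ($128), Summit→Slot 1 ($141); total welfare W = $663.
Quanta receives Slot 2 at value $128, so the others get W − 128 = $535.
Without Quanta: best allocation of the remaining 4 bidders over all 5 slots is Cove→Slot 5 ($150), Onyx→Slot 3 ($136), Ember→Slot 2 ($140), Summit→Slot 1 ($141), total $567.
VCG payment = (others' best without Quanta) − (others' welfare with Quanta) = 567 − 535 = $32.

Quanta pays $32.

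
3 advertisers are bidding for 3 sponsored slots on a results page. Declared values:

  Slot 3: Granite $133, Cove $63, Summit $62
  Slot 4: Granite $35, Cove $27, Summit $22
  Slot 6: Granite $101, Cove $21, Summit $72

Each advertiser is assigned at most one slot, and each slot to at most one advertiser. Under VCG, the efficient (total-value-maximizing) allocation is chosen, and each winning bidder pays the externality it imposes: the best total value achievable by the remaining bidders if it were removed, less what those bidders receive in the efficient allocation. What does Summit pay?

Summit pays $4.

Efficient allocation: Granite→Slot 3 ($133), Cove→Slot 4 ($27), Summit→Slot 6 ($72); total welfare W = $232.
Summit receives Slot 6 at value $72, so the others get W − 72 = $160.
Without Summit: best allocation of the remaining 2 bidders over all 3 slots is Granite→Slot 6 ($101), Cove→Slot 3 ($63), total $164.
VCG payment = (others' best without Summit) − (others' welfare with Summit) = 164 − 160 = $4.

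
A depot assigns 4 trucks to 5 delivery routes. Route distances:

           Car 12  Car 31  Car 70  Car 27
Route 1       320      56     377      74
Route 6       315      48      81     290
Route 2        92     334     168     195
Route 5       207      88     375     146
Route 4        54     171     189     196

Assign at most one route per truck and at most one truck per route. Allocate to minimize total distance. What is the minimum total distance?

Minimum total: 297 km

Optimal: Car 12→Route 4 (54 km), Car 31→Route 5 (88 km), Car 70→Route 6 (81 km), Car 27→Route 1 (74 km) — total 54+88+81+74 = 297 km.
Min-entry greedy (repeatedly take the single cheapest remaining cell) gives 344 km, worse by 47.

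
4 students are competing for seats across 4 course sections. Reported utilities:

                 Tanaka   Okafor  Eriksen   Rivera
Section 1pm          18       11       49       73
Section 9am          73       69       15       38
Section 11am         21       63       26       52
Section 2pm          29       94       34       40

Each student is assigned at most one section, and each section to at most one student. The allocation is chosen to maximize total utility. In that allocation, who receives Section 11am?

This is the linear assignment problem.
Optimal: Tanaka→Section 9am (73 points), Okafor→Section 2pm (94 points), Eriksen→Section 1pm (49 points), Rivera→Section 11am (52 points) — total 73+94+49+52 = 268 points.
Next-best assignment: Tanaka→Section 9am, Okafor→Section 2pm, Eriksen→Section 11am, Rivera→Section 1pm = 266 points.
No other one-to-one assignment exceeds 268 points.
Rivera's own top section is Section 1pm (73 points), but forcing Rivera→Section 1pm and reassigning the rest optimally gives only 266 points — worse by 2.

Rivera receives Section 11am.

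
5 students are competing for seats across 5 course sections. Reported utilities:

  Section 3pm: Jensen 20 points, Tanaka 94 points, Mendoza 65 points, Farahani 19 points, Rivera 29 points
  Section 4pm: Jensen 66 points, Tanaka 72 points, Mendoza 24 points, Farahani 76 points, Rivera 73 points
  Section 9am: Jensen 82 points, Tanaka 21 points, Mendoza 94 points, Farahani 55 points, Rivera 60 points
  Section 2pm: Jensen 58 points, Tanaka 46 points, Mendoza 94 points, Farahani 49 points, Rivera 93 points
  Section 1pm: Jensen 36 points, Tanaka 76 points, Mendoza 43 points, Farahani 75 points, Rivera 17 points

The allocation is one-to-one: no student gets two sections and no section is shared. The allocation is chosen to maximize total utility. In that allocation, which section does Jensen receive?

Jensen receives Section 4pm.

Treat this as an assignment problem: match each student to one section.
Optimal: Jensen→Section 4pm (66 points), Tanaka→Section 3pm (94 points), Mendoza→Section 9am (94 points), Farahani→Section 1pm (75 points), Rivera→Section 2pm (93 points) — total 66+94+94+75+93 = 422 points.
Row-greedy (each student in turn takes its best remaining section) gives 363 points, worse by 59.
Next-best assignment: Jensen→Section 9am, Tanaka→Section 3pm, Mendoza→Section 2pm, Farahani→Section 1pm, Rivera→Section 4pm = 418 points.
Swapping Farahani↔Tanaka (Farahani→Section 3pm 19 points, Tanaka→Section 1pm 76 points) loses 74.
Jensen's own top section is Section 9am (82 points), but forcing Jensen→Section 9am and reassigning the rest optimally gives only 418 points — worse by 4.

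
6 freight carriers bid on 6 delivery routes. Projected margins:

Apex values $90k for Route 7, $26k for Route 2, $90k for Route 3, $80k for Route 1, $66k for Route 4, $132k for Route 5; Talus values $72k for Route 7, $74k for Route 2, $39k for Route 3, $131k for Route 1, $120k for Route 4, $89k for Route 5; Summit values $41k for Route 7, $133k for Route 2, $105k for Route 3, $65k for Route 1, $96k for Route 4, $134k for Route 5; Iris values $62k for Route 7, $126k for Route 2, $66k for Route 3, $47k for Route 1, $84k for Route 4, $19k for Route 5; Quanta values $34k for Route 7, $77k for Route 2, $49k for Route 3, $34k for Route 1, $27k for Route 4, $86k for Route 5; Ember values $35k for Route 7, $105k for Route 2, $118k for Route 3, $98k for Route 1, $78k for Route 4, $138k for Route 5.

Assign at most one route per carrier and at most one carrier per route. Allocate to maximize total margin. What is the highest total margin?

Maximum total: $647k

This is a one-to-one assignment (maximum-weight bipartite matching).
Optimal: Apex→Route 7 ($90k), Talus→Route 1 ($131k), Summit→Route 4 ($96k), Iris→Route 2 ($126k), Quanta→Route 5 ($86k), Ember→Route 3 ($118k) — total 90+131+96+126+86+118 = $647k.
Row-greedy (each carrier in turn takes its best remaining route) gives $564k, worse by 83.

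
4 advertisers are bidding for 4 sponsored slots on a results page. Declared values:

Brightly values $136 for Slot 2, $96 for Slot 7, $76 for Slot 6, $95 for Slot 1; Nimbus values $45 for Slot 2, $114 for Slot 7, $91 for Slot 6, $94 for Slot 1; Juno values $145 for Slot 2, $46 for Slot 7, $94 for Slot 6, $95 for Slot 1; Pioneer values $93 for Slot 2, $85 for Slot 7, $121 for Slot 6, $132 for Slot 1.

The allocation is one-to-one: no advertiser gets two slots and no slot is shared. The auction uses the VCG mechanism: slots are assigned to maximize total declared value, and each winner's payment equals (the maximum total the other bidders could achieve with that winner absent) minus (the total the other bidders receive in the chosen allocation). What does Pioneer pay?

Pioneer pays $10.

Efficient allocation: Brightly→Slot 2 ($136), Nimbus→Slot 7 ($114), Juno→Slot 6 ($94), Pioneer→Slot 1 ($132); total welfare W = $476.
Pioneer receives Slot 1 at value $132, so the others get W − 132 = $344.
Without Pioneer: best allocation of the remaining 3 bidders over all 4 slots is Brightly→Slot 1 ($95), Nimbus→Slot 7 ($114), Juno→Slot 2 ($145), total $354.
VCG payment = (others' best without Pioneer) − (others' welfare with Pioneer) = 354 − 344 = $10.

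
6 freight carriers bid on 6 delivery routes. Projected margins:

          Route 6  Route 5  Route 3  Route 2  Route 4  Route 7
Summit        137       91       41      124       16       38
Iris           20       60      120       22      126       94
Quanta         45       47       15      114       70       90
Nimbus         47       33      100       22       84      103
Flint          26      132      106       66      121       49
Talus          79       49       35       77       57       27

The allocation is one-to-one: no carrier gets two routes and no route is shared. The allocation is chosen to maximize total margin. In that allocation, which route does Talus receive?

Optimal: Summit→Route 6 ($137k), Iris→Route 3 ($120k), Quanta→Route 2 ($114k), Nimbus→Route 7 ($103k), Flint→Route 5 ($132k), Talus→Route 4 ($57k) — total 137+120+114+103+132+57 = $663k.
Column-greedy (each route in turn goes to its best remaining carrier) gives $614k, worse by 49.
Talus's own top route is Route 6 ($79k), but forcing Talus→Route 6 and reassigning the rest optimally gives only $651k — worse by 12.

Talus receives Route 4.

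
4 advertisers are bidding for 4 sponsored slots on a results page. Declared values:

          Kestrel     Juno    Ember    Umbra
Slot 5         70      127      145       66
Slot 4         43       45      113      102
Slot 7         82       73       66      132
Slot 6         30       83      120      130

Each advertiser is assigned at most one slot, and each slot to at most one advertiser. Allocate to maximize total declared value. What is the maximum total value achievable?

Max total: $452

Treat this as an assignment problem: match each advertiser to one slot.
Optimal: Kestrel→Slot 7 ($82), Juno→Slot 5 ($127), Ember→Slot 4 ($113), Umbra→Slot 6 ($130) — total 82+127+113+130 = $452.
Max-entry greedy (repeatedly take the single best remaining cell) gives $403, worse by 49.
Next-best assignment: Kestrel→Slot 7, Juno→Slot 5, Ember→Slot 6, Umbra→Slot 4 = $431.
Swapping Kestrel↔Ember (Kestrel→Slot 4 $43, Ember→Slot 7 $66) loses 86.
Every other assignment is strictly worse.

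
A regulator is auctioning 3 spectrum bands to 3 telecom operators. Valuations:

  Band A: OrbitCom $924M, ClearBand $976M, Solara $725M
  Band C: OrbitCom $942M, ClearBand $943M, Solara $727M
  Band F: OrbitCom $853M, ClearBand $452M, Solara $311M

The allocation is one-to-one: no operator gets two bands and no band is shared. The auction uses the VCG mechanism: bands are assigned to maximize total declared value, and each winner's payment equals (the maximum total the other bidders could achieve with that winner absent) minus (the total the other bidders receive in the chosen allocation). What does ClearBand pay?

Efficient allocation: OrbitCom→Band F ($853M), ClearBand→Band A ($976M), Solara→Band C ($727M); total welfare W = $2556M.
ClearBand receives Band A at value $976M, so the others get W − 976 = $1580M.
Without ClearBand: best allocation of the remaining 2 bidders over all 3 bands is OrbitCom→Band C ($942M), Solara→Band A ($725M), total $1667M.
VCG payment = (others' best without ClearBand) − (others' welfare with ClearBand) = 1667 − 1580 = $87M.

ClearBand pays $87M.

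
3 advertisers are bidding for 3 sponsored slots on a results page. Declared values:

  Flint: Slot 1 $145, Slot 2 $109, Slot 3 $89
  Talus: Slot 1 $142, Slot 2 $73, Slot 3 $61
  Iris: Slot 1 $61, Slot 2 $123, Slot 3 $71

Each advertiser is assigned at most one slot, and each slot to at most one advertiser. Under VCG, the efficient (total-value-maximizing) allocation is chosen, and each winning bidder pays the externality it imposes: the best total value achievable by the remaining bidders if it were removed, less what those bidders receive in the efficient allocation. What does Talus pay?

Efficient allocation: Flint→Slot 3 ($89), Talus→Slot 1 ($142), Iris→Slot 2 ($123); total welfare W = $354.
Talus receives Slot 1 at value $142, so the others get W − 142 = $212.
Without Talus: best allocation of the remaining 2 bidders over all 3 slots is Flint→Slot 1 ($145), Iris→Slot 2 ($123), total $268.
VCG payment = (others' best without Talus) − (others' welfare with Talus) = 268 − 212 = $56.

Talus pays $56.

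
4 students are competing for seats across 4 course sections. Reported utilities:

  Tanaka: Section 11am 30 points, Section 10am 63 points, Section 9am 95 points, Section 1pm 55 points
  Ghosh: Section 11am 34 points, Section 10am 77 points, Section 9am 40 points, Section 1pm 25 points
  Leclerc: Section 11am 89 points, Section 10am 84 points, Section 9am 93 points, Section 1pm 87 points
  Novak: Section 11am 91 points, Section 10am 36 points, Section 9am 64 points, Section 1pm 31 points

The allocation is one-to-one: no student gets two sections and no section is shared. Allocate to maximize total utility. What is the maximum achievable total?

Optimal: Tanaka→Section 9am (95 points), Ghosh→Section 10am (77 points), Leclerc→Section 1pm (87 points), Novak→Section 11am (91 points) — total 95+77+87+91 = 350 points.
Row-greedy (each student in turn takes its best remaining section) gives 292 points, worse by 58.

Maximum total: 350 points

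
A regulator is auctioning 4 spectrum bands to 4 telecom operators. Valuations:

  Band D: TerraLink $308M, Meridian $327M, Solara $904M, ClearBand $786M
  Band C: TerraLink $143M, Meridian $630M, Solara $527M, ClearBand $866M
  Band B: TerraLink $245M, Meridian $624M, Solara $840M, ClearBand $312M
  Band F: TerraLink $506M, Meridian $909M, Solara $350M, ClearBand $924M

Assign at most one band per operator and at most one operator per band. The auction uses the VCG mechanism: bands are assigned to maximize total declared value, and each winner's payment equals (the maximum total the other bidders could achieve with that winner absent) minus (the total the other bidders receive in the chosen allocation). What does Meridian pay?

Efficient allocation: TerraLink→Band B ($245M), Meridian→Band F ($909M), Solara→Band D ($904M), ClearBand→Band C ($866M); total welfare W = $2924M.
Meridian receives Band F at value $909M, so the others get W − 909 = $2015M.
Without Meridian: best allocation of the remaining 3 bidders over all 4 bands is TerraLink→Band F ($506M), Solara→Band D ($904M), ClearBand→Band C ($866M), total $2276M.
VCG payment = (others' best without Meridian) − (others' welfare with Meridian) = 2276 − 2015 = $261M.

Meridian pays $261M.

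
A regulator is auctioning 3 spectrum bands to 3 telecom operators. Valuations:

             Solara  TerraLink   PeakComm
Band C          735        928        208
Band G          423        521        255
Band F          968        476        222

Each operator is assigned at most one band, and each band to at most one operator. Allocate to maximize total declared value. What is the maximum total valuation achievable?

Maximum total: $2151M

This is the linear assignment problem.
Optimal: Solara→Band F ($968M), TerraLink→Band C ($928M), PeakComm→Band G ($255M) — total 968+928+255 = $2151M.
Column-greedy (each band in turn goes to its best remaining operator) gives $1573M, worse by 578.
Next-best assignment: Solara→Band F, TerraLink→Band G, PeakComm→Band C = $1697M.
No other one-to-one assignment exceeds $2151M.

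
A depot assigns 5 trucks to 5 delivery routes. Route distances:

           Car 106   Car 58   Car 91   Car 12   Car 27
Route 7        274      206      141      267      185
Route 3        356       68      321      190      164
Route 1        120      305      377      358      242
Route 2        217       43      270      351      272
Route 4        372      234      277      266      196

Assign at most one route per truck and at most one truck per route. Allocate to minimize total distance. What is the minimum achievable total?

Minimum total: 690 km

This is the linear assignment problem.
Optimal: Car 106→Route 1 (120 km), Car 58→Route 2 (43 km), Car 91→Route 7 (141 km), Car 12→Route 3 (190 km), Car 27→Route 4 (196 km) — total 120+43+141+190+196 = 690 km.
Min-entry greedy (repeatedly take the single cheapest remaining cell) gives 734 km, worse by 44.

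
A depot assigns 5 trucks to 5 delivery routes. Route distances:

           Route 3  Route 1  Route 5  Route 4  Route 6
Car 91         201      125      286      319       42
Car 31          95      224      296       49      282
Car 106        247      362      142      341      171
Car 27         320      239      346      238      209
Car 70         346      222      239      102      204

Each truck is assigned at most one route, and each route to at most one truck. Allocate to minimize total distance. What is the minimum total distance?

Optimal: Car 91→Route 6 (42 km), Car 31→Route 3 (95 km), Car 106→Route 5 (142 km), Car 27→Route 1 (239 km), Car 70→Route 4 (102 km) — total 42+95+142+239+102 = 620 km.
Column-greedy (each route in turn goes to its cheapest remaining truck) gives 673 km, worse by 53.
No other one-to-one assignment undercuts 620 km.

Min total: 620 km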